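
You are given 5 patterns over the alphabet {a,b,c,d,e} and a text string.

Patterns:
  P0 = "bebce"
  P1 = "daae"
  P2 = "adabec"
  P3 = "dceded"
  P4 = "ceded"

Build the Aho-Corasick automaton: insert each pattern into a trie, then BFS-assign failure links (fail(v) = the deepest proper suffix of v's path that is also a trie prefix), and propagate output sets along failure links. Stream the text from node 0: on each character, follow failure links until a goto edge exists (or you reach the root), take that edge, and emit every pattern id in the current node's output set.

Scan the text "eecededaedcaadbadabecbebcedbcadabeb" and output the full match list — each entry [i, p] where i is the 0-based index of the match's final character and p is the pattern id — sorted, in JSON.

Build:
Trie nodes:
  n0 'ε': a→10 b→1 c→21 d→6
  n1 'b': e→2
  n2 'be': b→3
  n3 'beb': c→4
  n4 'bebc': e→5
  n5 'bebce': ·  [P0 ends]
  n6 'd': a→7 c→16
  n7 'da': a→8
  n8 'daa': e→9
  n9 'daae': ·  [P1 ends]
  n10 'a': d→11
  n11 'ad': a→12
  n12 'ada': b→13
  n13 'adab': e→14
  n14 'adabe': c→15
  n15 'adabec': ·  [P2 ends]
  n16 'dc': e→17
  n17 'dce': d→18
  n18 'dced': e→19
  n19 'dcede': d→20
  n20 'dceded': ·  [P3 ends]
  n21 'c': e→22
  n22 'ce': d→23
  n23 'ced': e→24
  n24 'cede': d→25
  n25 'ceded': ·  [P4 ends]

BFS fail/out derivation:
  n1('b'): parent n0 fail=0; on 'b' 0 → fail=0;  out ∅∪∅=∅
  n6('d'): parent n0 fail=0; on 'd' 0 → fail=0;  out ∅∪∅=∅
  n10('a'): parent n0 fail=0; on 'a' 0 → fail=0;  out ∅∪∅=∅
  n21('c'): parent n0 fail=0; on 'c' 0 → fail=0;  out ∅∪∅=∅
  n2('be'): parent n1 fail=0; on 'e' 0 → fail=0;  out ∅∪∅=∅
  n7('da'): parent n6 fail=0; on 'a' 0 → fail=10;  out ∅∪∅=∅
  n11('ad'): parent n10 fail=0; on 'd' 0 → fail=6;  out ∅∪∅=∅
  n16('dc'): parent n6 fail=0; on 'c' 0 → fail=21;  out ∅∪∅=∅
  n22('ce'): parent n21 fail=0; on 'e' 0 → fail=0;  out ∅∪∅=∅
  n3('beb'): parent n2 fail=0; on 'b' 0 → fail=1;  out ∅∪∅=∅
  n8('daa'): parent n7 fail=10; on 'a' 10→0 → fail=10;  out ∅∪∅=∅
  n12('ada'): parent n11 fail=6; on 'a' 6 → fail=7;  out ∅∪∅=∅
  n17('dce'): parent n16 fail=21; on 'e' 21 → fail=22;  out ∅∪∅=∅
  n23('ced'): parent n22 fail=0; on 'd' 0 → fail=6;  out ∅∪∅=∅
  n4('bebc'): parent n3 fail=1; on 'c' 1→0 → fail=21;  out ∅∪∅=∅
  n9('daae'): parent n8 fail=10; on 'e' 10→0 → fail=0;  out {1}∪∅={1}
  n13('adab'): parent n12 fail=7; on 'b' 7→10→0 → fail=1;  out ∅∪∅=∅
  n18('dced'): parent n17 fail=22; on 'd' 22 → fail=23;  out ∅∪∅=∅
  n24('cede'): parent n23 fail=6; on 'e' 6→0 → fail=0;  out ∅∪∅=∅
  n5('bebce'): parent n4 fail=21; on 'e' 21 → fail=22;  out {0}∪∅={0}
  n14('adabe'): parent n13 fail=1; on 'e' 1 → fail=2;  out ∅∪∅=∅
  n19('dcede'): parent n18 fail=23; on 'e' 23 → fail=24;  out ∅∪∅=∅
  n25('ceded'): parent n24 fail=0; on 'd' 0 → fail=6;  out {4}∪∅={4}
  n15('adabec'): parent n14 fail=2; on 'c' 2→0 → fail=21;  out {2}∪∅={2}
  n20('dceded'): parent n19 fail=24; on 'd' 24 → fail=25;  out {3}∪{4}={3,4}

Scan:
pos 0 'e': at 0
pos 1 'e': at 0
pos 2 'c': at 21
pos 3 'e': at 22
pos 4 'd': at 23
pos 5 'e': at 24
pos 6 'd': at 25  → match P4@[2:6]
pos 7 'a': at 7 ·f
pos 8 'e': at 0 ·f
pos 9 'd': at 6
pos 10 'c': at 16
pos 11 'a': at 10 ·f
pos 12 'a': at 10 ·f
pos 13 'd': at 11
pos 14 'b': at 1 ·f
pos 15 'a': at 10 ·f
pos 16 'd': at 11
pos 17 'a': at 12
pos 18 'b': at 13
pos 19 'e': at 14
pos 20 'c': at 15  → match P2@[15:20]
pos 21 'b': at 1 ·f
pos 22 'e': at 2
pos 23 'b': at 3
pos 24 'c': at 4
pos 25 'e': at 5  → match P0@[21:25]
pos 26 'd': at 23 ·f
pos 27 'b': at 1 ·f
pos 28 'c': at 21 ·f
pos 29 'a': at 10 ·f
pos 30 'd': at 11
pos 31 'a': at 12
pos 32 'b': at 13
pos 33 'e': at 14
pos 34 'b': at 3 ·f

Result: [[6,4],[20,2],[25,0]]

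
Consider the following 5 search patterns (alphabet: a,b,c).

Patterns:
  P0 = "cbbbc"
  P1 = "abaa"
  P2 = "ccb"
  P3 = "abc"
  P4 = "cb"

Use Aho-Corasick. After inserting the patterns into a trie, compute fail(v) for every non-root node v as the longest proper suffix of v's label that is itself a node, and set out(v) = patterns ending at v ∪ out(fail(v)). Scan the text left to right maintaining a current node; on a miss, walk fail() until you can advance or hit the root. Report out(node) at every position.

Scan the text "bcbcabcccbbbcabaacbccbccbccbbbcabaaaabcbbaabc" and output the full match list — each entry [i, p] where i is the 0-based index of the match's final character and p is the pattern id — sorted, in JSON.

Build:
Trie nodes:
  n0 'ε': a→6 c→1
  n1 'c': b→2 c→10
  n2 'cb': b→3  ←P4
  n3 'cbb': b→4
  n4 'cbbb': c→5
  n5 'cbbbc': ·  ←P0
  n6 'a': b→7
  n7 'ab': a→8 c→12
  n8 'aba': a→9
  n9 'abaa': ·  ←P1
  n10 'cc': b→11
  n11 'ccb': ·  ←P2
  n12 'abc': ·  ←P3

Failure links (BFS by depth):
  n1('c'): parent n0 fail=0; on 'c' 0 → fail=0;  out ∅∪∅=∅
  n6('a'): parent n0 fail=0; on 'a' 0 → fail=0;  out ∅∪∅=∅
  n2('cb'): parent n1 fail=0; on 'b' 0 → fail=0;  out {4}∪∅={4}
  n7('ab'): parent n6 fail=0; on 'b' 0 → fail=0;  out ∅∪∅=∅
  n10('cc'): parent n1 fail=0; on 'c' 0 → fail=1;  out ∅∪∅=∅
  n3('cbb'): parent n2 fail=0; on 'b' 0 → fail=0;  out ∅∪∅=∅
  n8('aba'): parent n7 fail=0; on 'a' 0 → fail=6;  out ∅∪∅=∅
  n11('ccb'): parent n10 fail=1; on 'b' 1 → fail=2;  out {2}∪{4}={2,4}
  n12('abc'): parent n7 fail=0; on 'c' 0 → fail=1;  out {3}∪∅={3}
  n4('cbbb'): parent n3 fail=0; on 'b' 0 → fail=0;  out ∅∪∅=∅
  n9('abaa'): parent n8 fail=6; on 'a' 6→0 → fail=6;  out {1}∪∅={1}
  n5('cbbbc'): parent n4 fail=0; on 'c' 0 → fail=1;  out {0}∪∅={0}

Text stream:
i=0 'b': node 0→0
i=1 'c': node 0→1
i=2 'b': node 1→2  → match P4@[1:2]
i=3 'c': node 2→1 (fail-walked)
i=4 'a': node 1→6 (fail-walked)
i=5 'b': node 6→7
i=6 'c': node 7→12  → match P3@[4:6]
i=7 'c': node 12→10 (fail-walked)
i=8 'c': node 10→10 (fail-walked)
i=9 'b': node 10→11  → match P2@[7:9],P4@[8:9]
i=10 'b': node 11→3 (fail-walked)
i=11 'b': node 3→4
i=12 'c': node 4→5  → match P0@[8:12]
i=13 'a': node 5→6 (fail-walked)
i=14 'b': node 6→7
i=15 'a': node 7→8
i=16 'a': node 8→9  → match P1@[13:16]
i=17 'c': node 9→1 (fail-walked)
i=18 'b': node 1→2  → match P4@[17:18]
i=19 'c': node 2→1 (fail-walked)
i=20 'c': node 1→10
i=21 'b': node 10→11  → match P2@[19:21],P4@[20:21]
i=22 'c': node 11→1 (fail-walked)
i=23 'c': node 1→10
i=24 'b': node 10→11  → match P2@[22:24],P4@[23:24]
i=25 'c': node 11→1 (fail-walked)
i=26 'c': node 1→10
i=27 'b': node 10→11  → match P2@[25:27],P4@[26:27]
i=28 'b': node 11→3 (fail-walked)
i=29 'b': node 3→4
i=30 'c': node 4→5  → match P0@[26:30]
i=31 'a': node 5→6 (fail-walked)
i=32 'b': node 6→7
i=33 'a': node 7→8
i=34 'a': node 8→9  → match P1@[31:34]
i=35 'a': node 9→6 (fail-walked)
i=36 'a': node 6→6 (fail-walked)
i=37 'b': node 6→7
i=38 'c': node 7→12  → match P3@[36:38]
i=39 'b': node 12→2 (fail-walked)  → match P4@[38:39]
i=40 'b': node 2→3
i=41 'a': node 3→6 (fail-walked)
i=42 'a': node 6→6 (fail-walked)
i=43 'b': node 6→7
i=44 'c': node 7→12  → match P3@[42:44]

All matches (sorted): [[2,4],[6,3],[9,2],[9,4],[12,0],[16,1],[18,4],[21,2],[21,4],[24,2],[24,4],[27,2],[27,4],[30,0],[34,1],[38,3],[39,4],[44,3]]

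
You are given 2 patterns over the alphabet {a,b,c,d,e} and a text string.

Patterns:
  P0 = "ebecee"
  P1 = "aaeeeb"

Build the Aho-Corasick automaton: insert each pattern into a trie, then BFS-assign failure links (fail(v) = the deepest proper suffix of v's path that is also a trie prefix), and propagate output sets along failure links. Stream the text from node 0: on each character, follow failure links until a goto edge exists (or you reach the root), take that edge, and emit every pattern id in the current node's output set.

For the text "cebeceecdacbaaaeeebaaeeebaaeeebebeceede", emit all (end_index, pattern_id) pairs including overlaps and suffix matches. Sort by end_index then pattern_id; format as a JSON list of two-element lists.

Construct AC machine:
Trie (insert patterns):
  0='ε' goto a→7 e→1
  1='e' goto b→2
  2='eb' goto e→3
  3='ebe' goto c→4
  4='ebec' goto e→5
  5='ebece' goto e→6
  6='ebecee' goto ·  ←P0
  7='a' goto a→8
  8='aa' goto e→9
  9='aae' goto e→10
  10='aaee' goto e→11
  11='aaeee' goto b→12
  12='aaeeeb' goto ·  ←P1

Failure links (BFS by depth):
  fail(1) 'e': from fail(0)=0 chase 'e': 0 ⇒ 0;  out=∅∪out(0)=∅
  fail(7) 'a': from fail(0)=0 chase 'a': 0 ⇒ 0;  out=∅∪out(0)=∅
  fail(2) 'eb': from fail(1)=0 chase 'b': 0 ⇒ 0;  out=∅∪out(0)=∅
  fail(8) 'aa': from fail(7)=0 chase 'a': 0 ⇒ 7;  out=∅∪out(7)=∅
  fail(3) 'ebe': from fail(2)=0 chase 'e': 0 ⇒ 1;  out=∅∪out(1)=∅
  fail(9) 'aae': from fail(8)=7 chase 'e': 7→0 ⇒ 1;  out=∅∪out(1)=∅
  fail(4) 'ebec': from fail(3)=1 chase 'c': 1→0 ⇒ 0;  out=∅∪out(0)=∅
  fail(10) 'aaee': from fail(9)=1 chase 'e': 1→0 ⇒ 1;  out=∅∪out(1)=∅
  fail(5) 'ebece': from fail(4)=0 chase 'e': 0 ⇒ 1;  out=∅∪out(1)=∅
  fail(11) 'aaeee': from fail(10)=1 chase 'e': 1→0 ⇒ 1;  out=∅∪out(1)=∅
  fail(6) 'ebecee': from fail(5)=1 chase 'e': 1→0 ⇒ 1;  out={0}∪out(1)={0}
  fail(12) 'aaeeeb': from fail(11)=1 chase 'b': 1 ⇒ 2;  out={1}∪out(2)={1}

Scan:
i=0 'c': node 0→0
i=1 'e': node 0→1
i=2 'b': node 1→2
i=3 'e': node 2→3
i=4 'c': node 3→4
i=5 'e': node 4→5
i=6 'e': node 5→6  emit P0@[1:6]
i=7 'c': node 6→0 ·f
i=8 'd': node 0→0
i=9 'a': node 0→7
i=10 'c': node 7→0 ·f
i=11 'b': node 0→0
i=12 'a': node 0→7
i=13 'a': node 7→8
i=14 'a': node 8→8 ·f
i=15 'e': node 8→9
i=16 'e': node 9→10
i=17 'e': node 10→11
i=18 'b': node 11→12  emit P1@[13:18]
i=19 'a': node 12→7 ·f
i=20 'a': node 7→8
i=21 'e': node 8→9
i=22 'e': node 9→10
i=23 'e': node 10→11
i=24 'b': node 11→12  emit P1@[19:24]
i=25 'a': node 12→7 ·f
i=26 'a': node 7→8
i=27 'e': node 8→9
i=28 'e': node 9→10
i=29 'e': node 10→11
i=30 'b': node 11→12  emit P1@[25:30]
i=31 'e': node 12→3 ·f
i=32 'b': node 3→2 ·f
i=33 'e': node 2→3
i=34 'c': node 3→4
i=35 'e': node 4→5
i=36 'e': node 5→6  emit P0@[31:36]
i=37 'd': node 6→0 ·f
i=38 'e': node 0→1

Result: [[6,0],[18,1],[24,1],[30,1],[36,0]]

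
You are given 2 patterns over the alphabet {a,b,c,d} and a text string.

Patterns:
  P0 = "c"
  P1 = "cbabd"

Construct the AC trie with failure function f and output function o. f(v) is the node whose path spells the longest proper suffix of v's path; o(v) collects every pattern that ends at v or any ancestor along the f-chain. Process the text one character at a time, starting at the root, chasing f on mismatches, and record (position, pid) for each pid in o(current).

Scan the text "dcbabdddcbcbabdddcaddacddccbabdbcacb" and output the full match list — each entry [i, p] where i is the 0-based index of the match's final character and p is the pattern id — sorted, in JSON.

Construct AC machine:
Trie nodes:
  0='ε' goto c→1
  1='c' goto b→2  ←P0
  2='cb' goto a→3
  3='cba' goto b→4
  4='cbab' goto d→5
  5='cbabd' goto ·  ←P1

BFS fail/out derivation:
  n1('c'): parent n0 fail=0; on 'c' 0 → fail=0;  out {0}∪∅={0}
  n2('cb'): parent n1 fail=0; on 'b' 0 → fail=0;  out ∅∪∅=∅
  n3('cba'): parent n2 fail=0; on 'a' 0 → fail=0;  out ∅∪∅=∅
  n4('cbab'): parent n3 fail=0; on 'b' 0 → fail=0;  out ∅∪∅=∅
  n5('cbabd'): parent n4 fail=0; on 'd' 0 → fail=0;  out {1}∪∅={1}

Scan:
[0] read 'd'  n0⇒n0
[1] read 'c'  n0⇒n1  ** P0@[1:1]
[2] read 'b'  n1⇒n2
[3] read 'a'  n2⇒n3
[4] read 'b'  n3⇒n4
[5] read 'd'  n4⇒n5  ** P1@[1:5]
[6] read 'd'  n5⇒n0 (fail-walked)
[7] read 'd'  n0⇒n0
[8] read 'c'  n0⇒n1  ** P0@[8:8]
[9] read 'b'  n1⇒n2
[10] read 'c'  n2⇒n1 (fail-walked)  ** P0@[10:10]
[11] read 'b'  n1⇒n2
[12] read 'a'  n2⇒n3
[13] read 'b'  n3⇒n4
[14] read 'd'  n4⇒n5  ** P1@[10:14]
[15] read 'd'  n5⇒n0 (fail-walked)
[16] read 'd'  n0⇒n0
[17] read 'c'  n0⇒n1  ** P0@[17:17]
[18] read 'a'  n1⇒n0 (fail-walked)
[19] read 'd'  n0⇒n0
[20] read 'd'  n0⇒n0
[21] read 'a'  n0⇒n0
[22] read 'c'  n0⇒n1  ** P0@[22:22]
[23] read 'd'  n1⇒n0 (fail-walked)
[24] read 'd'  n0⇒n0
[25] read 'c'  n0⇒n1  ** P0@[25:25]
[26] read 'c'  n1⇒n1 (fail-walked)  ** P0@[26:26]
[27] read 'b'  n1⇒n2
[28] read 'a'  n2⇒n3
[29] read 'b'  n3⇒n4
[30] read 'd'  n4⇒n5  ** P1@[26:30]
[31] read 'b'  n5⇒n0 (fail-walked)
[32] read 'c'  n0⇒n1  ** P0@[32:32]
[33] read 'a'  n1⇒n0 (fail-walked)
[34] read 'c'  n0⇒n1  ** P0@[34:34]
[35] read 'b'  n1⇒n2

All matches (sorted): [[1,0],[5,1],[8,0],[10,0],[14,1],[17,0],[22,0],[25,0],[26,0],[30,1],[32,0],[34,0]]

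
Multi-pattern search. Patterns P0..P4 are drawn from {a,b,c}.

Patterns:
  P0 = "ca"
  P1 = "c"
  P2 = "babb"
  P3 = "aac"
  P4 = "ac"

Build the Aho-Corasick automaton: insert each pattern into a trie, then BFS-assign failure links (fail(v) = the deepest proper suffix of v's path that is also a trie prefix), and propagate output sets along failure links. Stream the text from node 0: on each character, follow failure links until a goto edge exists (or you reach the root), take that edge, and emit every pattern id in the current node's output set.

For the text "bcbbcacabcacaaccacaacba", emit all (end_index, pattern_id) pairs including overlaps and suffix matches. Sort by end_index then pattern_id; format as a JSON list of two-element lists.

Construct AC machine:
Trie nodes:
  n0 'ε': a→7 b→3 c→1
  n1 'c': a→2  [P1 ends]
  n2 'ca': ·  [P0 ends]
  n3 'b': a→4
  n4 'ba': b→5
  n5 'bab': b→6
  n6 'babb': ·  [P2 ends]
  n7 'a': a→8 c→10
  n8 'aa': c→9
  n9 'aac': ·  [P3 ends]
  n10 'ac': ·  [P4 ends]

BFS fail/out derivation:
  fail(1) 'c': from fail(0)=0 chase 'c': 0 ⇒ 0;  out={1}∪out(0)={1}
  fail(3) 'b': from fail(0)=0 chase 'b': 0 ⇒ 0;  out=∅∪out(0)=∅
  fail(7) 'a': from fail(0)=0 chase 'a': 0 ⇒ 0;  out=∅∪out(0)=∅
  fail(2) 'ca': from fail(1)=0 chase 'a': 0 ⇒ 7;  out={0}∪out(7)={0}
  fail(4) 'ba': from fail(3)=0 chase 'a': 0 ⇒ 7;  out=∅∪out(7)=∅
  fail(8) 'aa': from fail(7)=0 chase 'a': 0 ⇒ 7;  out=∅∪out(7)=∅
  fail(10) 'ac': from fail(7)=0 chase 'c': 0 ⇒ 1;  out={4}∪out(1)={1,4}
  fail(5) 'bab': from fail(4)=7 chase 'b': 7→0 ⇒ 3;  out=∅∪out(3)=∅
  fail(9) 'aac': from fail(8)=7 chase 'c': 7 ⇒ 10;  out={3}∪out(10)={1,3,4}
  fail(6) 'babb': from fail(5)=3 chase 'b': 3→0 ⇒ 3;  out={2}∪out(3)={2}

Text stream:
[0] read 'b'  n0⇒n3
[1] read 'c'  n3⇒n1 (via fail)  emit P1@[1:1]
[2] read 'b'  n1⇒n3 (via fail)
[3] read 'b'  n3⇒n3 (via fail)
[4] read 'c'  n3⇒n1 (via fail)  emit P1@[4:4]
[5] read 'a'  n1⇒n2  emit P0@[4:5]
[6] read 'c'  n2⇒n10 (via fail)  emit P1@[6:6],P4@[5:6]
[7] read 'a'  n10⇒n2 (via fail)  emit P0@[6:7]
[8] read 'b'  n2⇒n3 (via fail)
[9] read 'c'  n3⇒n1 (via fail)  emit P1@[9:9]
[10] read 'a'  n1⇒n2  emit P0@[9:10]
[11] read 'c'  n2⇒n10 (via fail)  emit P1@[11:11],P4@[10:11]
[12] read 'a'  n10⇒n2 (via fail)  emit P0@[11:12]
[13] read 'a'  n2⇒n8 (via fail)
[14] read 'c'  n8⇒n9  emit P1@[14:14],P3@[12:14],P4@[13:14]
[15] read 'c'  n9⇒n1 (via fail)  emit P1@[15:15]
[16] read 'a'  n1⇒n2  emit P0@[15:16]
[17] read 'c'  n2⇒n10 (via fail)  emit P1@[17:17],P4@[16:17]
[18] read 'a'  n10⇒n2 (via fail)  emit P0@[17:18]
[19] read 'a'  n2⇒n8 (via fail)
[20] read 'c'  n8⇒n9  emit P1@[20:20],P3@[18:20],P4@[19:20]
[21] read 'b'  n9⇒n3 (via fail)
[22] read 'a'  n3⇒n4

All matches (sorted): [[1,1],[4,1],[5,0],[6,1],[6,4],[7,0],[9,1],[10,0],[11,1],[11,4],[12,0],[14,1],[14,3],[14,4],[15,1],[16,0],[17,1],[17,4],[18,0],[20,1],[20,3],[20,4]]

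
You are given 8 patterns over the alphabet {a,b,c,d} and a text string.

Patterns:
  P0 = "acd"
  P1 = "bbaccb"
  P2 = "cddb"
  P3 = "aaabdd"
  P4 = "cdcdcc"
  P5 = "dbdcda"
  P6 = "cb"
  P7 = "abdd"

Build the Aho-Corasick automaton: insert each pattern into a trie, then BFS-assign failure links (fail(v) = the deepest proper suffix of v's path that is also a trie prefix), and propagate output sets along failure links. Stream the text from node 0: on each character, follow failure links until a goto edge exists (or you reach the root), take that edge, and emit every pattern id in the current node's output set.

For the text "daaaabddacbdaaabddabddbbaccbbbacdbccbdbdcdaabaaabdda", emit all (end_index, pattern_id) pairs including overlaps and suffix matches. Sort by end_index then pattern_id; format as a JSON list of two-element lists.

Build:
Trie nodes:
  n0 'ε': a→1 b→4 c→10 d→23
  n1 'a': a→14 b→30 c→2
  n2 'ac': d→3
  n3 'acd': ·  [P0 ends]
  n4 'b': b→5
  n5 'bb': a→6
  n6 'bba': c→7
  n7 'bbac': c→8
  n8 'bbacc': b→9
  n9 'bbaccb': ·  [P1 ends]
  n10 'c': b→29 d→11
  n11 'cd': c→19 d→12
  n12 'cdd': b→13
  n13 'cddb': ·  [P2 ends]
  n14 'aa': a→15
  n15 'aaa': b→16
  n16 'aaab': d→17
  n17 'aaabd': d→18
  n18 'aaabdd': ·  [P3 ends]
  n19 'cdc': d→20
  n20 'cdcd': c→21
  n21 'cdcdc': c→22
  n22 'cdcdcc': ·  [P4 ends]
  n23 'd': b→24
  n24 'db': d→25
  n25 'dbd': c→26
  n26 'dbdc': d→27
  n27 'dbdcd': a→28
  n28 'dbdcda': ·  [P5 ends]
  n29 'cb': ·  [P6 ends]
  n30 'ab': d→31
  n31 'abd': d→32
  n32 'abdd': ·  [P7 ends]

Failure links (BFS by depth):
  n1('a'): parent n0 fail=0; on 'a' 0 → fail=0;  out ∅∪∅=∅
  n4('b'): parent n0 fail=0; on 'b' 0 → fail=0;  out ∅∪∅=∅
  n10('c'): parent n0 fail=0; on 'c' 0 → fail=0;  out ∅∪∅=∅
  n23('d'): parent n0 fail=0; on 'd' 0 → fail=0;  out ∅∪∅=∅
  n2('ac'): parent n1 fail=0; on 'c' 0 → fail=10;  out ∅∪∅=∅
  n5('bb'): parent n4 fail=0; on 'b' 0 → fail=4;  out ∅∪∅=∅
  n11('cd'): parent n10 fail=0; on 'd' 0 → fail=23;  out ∅∪∅=∅
  n14('aa'): parent n1 fail=0; on 'a' 0 → fail=1;  out ∅∪∅=∅
  n24('db'): parent n23 fail=0; on 'b' 0 → fail=4;  out ∅∪∅=∅
  n29('cb'): parent n10 fail=0; on 'b' 0 → fail=4;  out {6}∪∅={6}
  n30('ab'): parent n1 fail=0; on 'b' 0 → fail=4;  out ∅∪∅=∅
  n3('acd'): parent n2 fail=10; on 'd' 10 → fail=11;  out {0}∪∅={0}
  n6('bba'): parent n5 fail=4; on 'a' 4→0 → fail=1;  out ∅∪∅=∅
  n12('cdd'): parent n11 fail=23; on 'd' 23→0 → fail=23;  out ∅∪∅=∅
  n15('aaa'): parent n14 fail=1; on 'a' 1 → fail=14;  out ∅∪∅=∅
  n19('cdc'): parent n11 fail=23; on 'c' 23→0 → fail=10;  out ∅∪∅=∅
  n25('dbd'): parent n24 fail=4; on 'd' 4→0 → fail=23;  out ∅∪∅=∅
  n31('abd'): parent n30 fail=4; on 'd' 4→0 → fail=23;  out ∅∪∅=∅
  n7('bbac'): parent n6 fail=1; on 'c' 1 → fail=2;  out ∅∪∅=∅
  n13('cddb'): parent n12 fail=23; on 'b' 23 → fail=24;  out {2}∪∅={2}
  n16('aaab'): parent n15 fail=14; on 'b' 14→1 → fail=30;  out ∅∪∅=∅
  n20('cdcd'): parent n19 fail=10; on 'd' 10 → fail=11;  out ∅∪∅=∅
  n26('dbdc'): parent n25 fail=23; on 'c' 23→0 → fail=10;  out ∅∪∅=∅
  n32('abdd'): parent n31 fail=23; on 'd' 23→0 → fail=23;  out {7}∪∅={7}
  n8('bbacc'): parent n7 fail=2; on 'c' 2→10→0 → fail=10;  out ∅∪∅=∅
  n17('aaabd'): parent n16 fail=30; on 'd' 30 → fail=31;  out ∅∪∅=∅
  n21('cdcdc'): parent n20 fail=11; on 'c' 11 → fail=19;  out ∅∪∅=∅
  n27('dbdcd'): parent n26 fail=10; on 'd' 10 → fail=11;  out ∅∪∅=∅
  n9('bbaccb'): parent n8 fail=10; on 'b' 10 → fail=29;  out {1}∪{6}={1,6}
  n18('aaabdd'): parent n17 fail=31; on 'd' 31 → fail=32;  out {3}∪{7}={3,7}
  n22('cdcdcc'): parent n21 fail=19; on 'c' 19→10→0 → fail=10;  out {4}∪∅={4}
  n28('dbdcda'): parent n27 fail=11; on 'a' 11→23→0 → fail=1;  out {5}∪∅={5}

Run:
[0] read 'd'  n0⇒n23
[1] read 'a'  n23⇒n1 (fail-walked)
[2] read 'a'  n1⇒n14
[3] read 'a'  n14⇒n15
[4] read 'a'  n15⇒n15 (fail-walked)
[5] read 'b'  n15⇒n16
[6] read 'd'  n16⇒n17
[7] read 'd'  n17⇒n18  emit P3@[2:7],P7@[4:7]
[8] read 'a'  n18⇒n1 (fail-walked)
[9] read 'c'  n1⇒n2
[10] read 'b'  n2⇒n29 (fail-walked)  emit P6@[9:10]
[11] read 'd'  n29⇒n23 (fail-walked)
[12] read 'a'  n23⇒n1 (fail-walked)
[13] read 'a'  n1⇒n14
[14] read 'a'  n14⇒n15
[15] read 'b'  n15⇒n16
[16] read 'd'  n16⇒n17
[17] read 'd'  n17⇒n18  emit P3@[12:17],P7@[14:17]
[18] read 'a'  n18⇒n1 (fail-walked)
[19] read 'b'  n1⇒n30
[20] read 'd'  n30⇒n31
[21] read 'd'  n31⇒n32  emit P7@[18:21]
[22] read 'b'  n32⇒n24 (fail-walked)
[23] read 'b'  n24⇒n5 (fail-walked)
[24] read 'a'  n5⇒n6
[25] read 'c'  n6⇒n7
[26] read 'c'  n7⇒n8
[27] read 'b'  n8⇒n9  emit P1@[22:27],P6@[26:27]
[28] read 'b'  n9⇒n5 (fail-walked)
[29] read 'b'  n5⇒n5 (fail-walked)
[30] read 'a'  n5⇒n6
[31] read 'c'  n6⇒n7
[32] read 'd'  n7⇒n3 (fail-walked)  emit P0@[30:32]
[33] read 'b'  n3⇒n24 (fail-walked)
[34] read 'c'  n24⇒n10 (fail-walked)
[35] read 'c'  n10⇒n10 (fail-walked)
[36] read 'b'  n10⇒n29  emit P6@[35:36]
[37] read 'd'  n29⇒n23 (fail-walked)
[38] read 'b'  n23⇒n24
[39] read 'd'  n24⇒n25
[40] read 'c'  n25⇒n26
[41] read 'd'  n26⇒n27
[42] read 'a'  n27⇒n28  emit P5@[37:42]
[43] read 'a'  n28⇒n14 (fail-walked)
[44] read 'b'  n14⇒n30 (fail-walked)
[45] read 'a'  n30⇒n1 (fail-walked)
[46] read 'a'  n1⇒n14
[47] read 'a'  n14⇒n15
[48] read 'b'  n15⇒n16
[49] read 'd'  n16⇒n17
[50] read 'd'  n17⇒n18  emit P3@[45:50],P7@[47:50]
[51] read 'a'  n18⇒n1 (fail-walked)

Result: [[7,3],[7,7],[10,6],[17,3],[17,7],[21,7],[27,1],[27,6],[32,0],[36,6],[42,5],[50,3],[50,7]]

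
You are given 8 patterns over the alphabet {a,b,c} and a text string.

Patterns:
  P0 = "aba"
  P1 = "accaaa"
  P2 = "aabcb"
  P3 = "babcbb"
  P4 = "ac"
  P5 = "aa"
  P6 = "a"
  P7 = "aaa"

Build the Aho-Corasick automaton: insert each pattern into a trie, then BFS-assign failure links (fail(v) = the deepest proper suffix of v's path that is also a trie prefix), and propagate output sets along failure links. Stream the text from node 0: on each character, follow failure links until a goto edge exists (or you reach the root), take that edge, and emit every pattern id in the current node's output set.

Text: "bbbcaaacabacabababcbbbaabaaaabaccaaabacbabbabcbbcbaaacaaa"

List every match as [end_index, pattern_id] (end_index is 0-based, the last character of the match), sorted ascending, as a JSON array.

Build:
Trie nodes:
  0='ε' goto a→1 b→13
  1='a' goto a→9 b→2 c→4  ←P6
  2='ab' goto a→3
  3='aba' goto ·  ←P0
  4='ac' goto c→5  ←P4
  5='acc' goto a→6
  6='acca' goto a→7
  7='accaa' goto a→8
  8='accaaa' goto ·  ←P1
  9='aa' goto a→19 b→10  ←P5
  10='aab' goto c→11
  11='aabc' goto b→12
  12='aabcb' goto ·  ←P2
  13='b' goto a→14
  14='ba' goto b→15
  15='bab' goto c→16
  16='babc' goto b→17
  17='babcb' goto b→18
  18='babcbb' goto ·  ←P3
  19='aaa' goto ·  ←P7

BFS fail/out derivation:
  fail(1) 'a': from fail(0)=0 chase 'a': 0 ⇒ 0;  out={6}∪out(0)={6}
  fail(13) 'b': from fail(0)=0 chase 'b': 0 ⇒ 0;  out=∅∪out(0)=∅
  fail(2) 'ab': from fail(1)=0 chase 'b': 0 ⇒ 13;  out=∅∪out(13)=∅
  fail(4) 'ac': from fail(1)=0 chase 'c': 0 ⇒ 0;  out={4}∪out(0)={4}
  fail(9) 'aa': from fail(1)=0 chase 'a': 0 ⇒ 1;  out={5}∪out(1)={5,6}
  fail(14) 'ba': from fail(13)=0 chase 'a': 0 ⇒ 1;  out=∅∪out(1)={6}
  fail(3) 'aba': from fail(2)=13 chase 'a': 13 ⇒ 14;  out={0}∪out(14)={0,6}
  fail(5) 'acc': from fail(4)=0 chase 'c': 0 ⇒ 0;  out=∅∪out(0)=∅
  fail(10) 'aab': from fail(9)=1 chase 'b': 1 ⇒ 2;  out=∅∪out(2)=∅
  fail(15) 'bab': from fail(14)=1 chase 'b': 1 ⇒ 2;  out=∅∪out(2)=∅
  fail(19) 'aaa': from fail(9)=1 chase 'a': 1 ⇒ 9;  out={7}∪out(9)={5,6,7}
  fail(6) 'acca': from fail(5)=0 chase 'a': 0 ⇒ 1;  out=∅∪out(1)={6}
  fail(11) 'aabc': from fail(10)=2 chase 'c': 2→13→0 ⇒ 0;  out=∅∪out(0)=∅
  fail(16) 'babc': from fail(15)=2 chase 'c': 2→13→0 ⇒ 0;  out=∅∪out(0)=∅
  fail(7) 'accaa': from fail(6)=1 chase 'a': 1 ⇒ 9;  out=∅∪out(9)={5,6}
  fail(12) 'aabcb': from fail(11)=0 chase 'b': 0 ⇒ 13;  out={2}∪out(13)={2}
  fail(17) 'babcb': from fail(16)=0 chase 'b': 0 ⇒ 13;  out=∅∪out(13)=∅
  fail(8) 'accaaa': from fail(7)=9 chase 'a': 9 ⇒ 19;  out={1}∪out(19)={1,5,6,7}
  fail(18) 'babcbb': from fail(17)=13 chase 'b': 13→0 ⇒ 13;  out={3}∪out(13)={3}

Scan:
i=0 'b': node 0→13
i=1 'b': node 13→13 (via fail)
i=2 'b': node 13→13 (via fail)
i=3 'c': node 13→0 (via fail)
i=4 'a': node 0→1  emit P6@[4:4]
i=5 'a': node 1→9  emit P5@[4:5],P6@[5:5]
i=6 'a': node 9→19  emit P5@[5:6],P6@[6:6],P7@[4:6]
i=7 'c': node 19→4 (via fail)  emit P4@[6:7]
i=8 'a': node 4→1 (via fail)  emit P6@[8:8]
i=9 'b': node 1→2
i=10 'a': node 2→3  emit P0@[8:10],P6@[10:10]
i=11 'c': node 3→4 (via fail)  emit P4@[10:11]
i=12 'a': node 4→1 (via fail)  emit P6@[12:12]
i=13 'b': node 1→2
i=14 'a': node 2→3  emit P0@[12:14],P6@[14:14]
i=15 'b': node 3→15 (via fail)
i=16 'a': node 15→3 (via fail)  emit P0@[14:16],P6@[16:16]
i=17 'b': node 3→15 (via fail)
i=18 'c': node 15→16
i=19 'b': node 16→17
i=20 'b': node 17→18  emit P3@[15:20]
i=21 'b': node 18→13 (via fail)
i=22 'a': node 13→14  emit P6@[22:22]
i=23 'a': node 14→9 (via fail)  emit P5@[22:23],P6@[23:23]
i=24 'b': node 9→10
i=25 'a': node 10→3 (via fail)  emit P0@[23:25],P6@[25:25]
i=26 'a': node 3→9 (via fail)  emit P5@[25:26],P6@[26:26]
i=27 'a': node 9→19  emit P5@[26:27],P6@[27:27],P7@[25:27]
i=28 'a': node 19→19 (via fail)  emit P5@[27:28],P6@[28:28],P7@[26:28]
i=29 'b': node 19→10 (via fail)
i=30 'a': node 10→3 (via fail)  emit P0@[28:30],P6@[30:30]
i=31 'c': node 3→4 (via fail)  emit P4@[30:31]
i=32 'c': node 4→5
i=33 'a': node 5→6  emit P6@[33:33]
i=34 'a': node 6→7  emit P5@[33:34],P6@[34:34]
i=35 'a': node 7→8  emit P1@[30:35],P5@[34:35],P6@[35:35],P7@[33:35]
i=36 'b': node 8→10 (via fail)
i=37 'a': node 10→3 (via fail)  emit P0@[35:37],P6@[37:37]
i=38 'c': node 3→4 (via fail)  emit P4@[37:38]
i=39 'b': node 4→13 (via fail)
i=40 'a': node 13→14  emit P6@[40:40]
i=41 'b': node 14→15
i=42 'b': node 15→13 (via fail)
i=43 'a': node 13→14  emit P6@[43:43]
i=44 'b': node 14→15
i=45 'c': node 15→16
i=46 'b': node 16→17
i=47 'b': node 17→18  emit P3@[42:47]
i=48 'c': node 18→0 (via fail)
i=49 'b': node 0→13
i=50 'a': node 13→14  emit P6@[50:50]
i=51 'a': node 14→9 (via fail)  emit P5@[50:51],P6@[51:51]
i=52 'a': node 9→19  emit P5@[51:52],P6@[52:52],P7@[50:52]
i=53 'c': node 19→4 (via fail)  emit P4@[52:53]
i=54 'a': node 4→1 (via fail)  emit P6@[54:54]
i=55 'a': node 1→9  emit P5@[54:55],P6@[55:55]
i=56 'a': node 9→19  emit P5@[55:56],P6@[56:56],P7@[54:56]

Matches: [[4,6],[5,5],[5,6],[6,5],[6,6],[6,7],[7,4],[8,6],[10,0],[10,6],[11,4],[12,6],[14,0],[14,6],[16,0],[16,6],[20,3],[22,6],[23,5],[23,6],[25,0],[25,6],[26,5],[26,6],[27,5],[27,6],[27,7],[28,5],[28,6],[28,7],[30,0],[30,6],[31,4],[33,6],[34,5],[34,6],[35,1],[35,5],[35,6],[35,7],[37,0],[37,6],[38,4],[40,6],[43,6],[47,3],[50,6],[51,5],[51,6],[52,5],[52,6],[52,7],[53,4],[54,6],[55,5],[55,6],[56,5],[56,6],[56,7]]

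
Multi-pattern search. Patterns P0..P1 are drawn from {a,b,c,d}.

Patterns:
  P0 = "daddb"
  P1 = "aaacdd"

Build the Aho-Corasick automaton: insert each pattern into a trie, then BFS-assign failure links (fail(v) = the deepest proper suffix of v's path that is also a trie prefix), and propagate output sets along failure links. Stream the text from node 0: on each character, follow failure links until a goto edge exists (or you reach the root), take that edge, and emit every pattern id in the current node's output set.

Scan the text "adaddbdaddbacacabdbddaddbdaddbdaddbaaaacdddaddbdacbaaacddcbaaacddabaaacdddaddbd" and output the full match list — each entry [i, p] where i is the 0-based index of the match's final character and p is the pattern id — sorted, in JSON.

Construct AC machine:
Trie nodes:
  0='ε' goto a→6 d→1
  1='d' goto a→2
  2='da' goto d→3
  3='dad' goto d→4
  4='dadd' goto b→5
  5='daddb' goto ·  [P0 ends]
  6='a' goto a→7
  7='aa' goto a→8
  8='aaa' goto c→9
  9='aaac' goto d→10
  10='aaacd' goto d→11
  11='aaacdd' goto ·  [P1 ends]

BFS fail/out derivation:
  fail(1) 'd': from fail(0)=0 chase 'd': 0 ⇒ 0;  out=∅∪out(0)=∅
  fail(6) 'a': from fail(0)=0 chase 'a': 0 ⇒ 0;  out=∅∪out(0)=∅
  fail(2) 'da': from fail(1)=0 chase 'a': 0 ⇒ 6;  out=∅∪out(6)=∅
  fail(7) 'aa': from fail(6)=0 chase 'a': 0 ⇒ 6;  out=∅∪out(6)=∅
  fail(3) 'dad': from fail(2)=6 chase 'd': 6→0 ⇒ 1;  out=∅∪out(1)=∅
  fail(8) 'aaa': from fail(7)=6 chase 'a': 6 ⇒ 7;  out=∅∪out(7)=∅
  fail(4) 'dadd': from fail(3)=1 chase 'd': 1→0 ⇒ 1;  out=∅∪out(1)=∅
  fail(9) 'aaac': from fail(8)=7 chase 'c': 7→6→0 ⇒ 0;  out=∅∪out(0)=∅
  fail(5) 'daddb': from fail(4)=1 chase 'b': 1→0 ⇒ 0;  out={0}∪out(0)={0}
  fail(10) 'aaacd': from fail(9)=0 chase 'd': 0 ⇒ 1;  out=∅∪out(1)=∅
  fail(11) 'aaacdd': from fail(10)=1 chase 'd': 1→0 ⇒ 1;  out={1}∪out(1)={1}

Run:
i=0 'a': node 0→6
i=1 'd': node 6→1 (via fail)
i=2 'a': node 1→2
i=3 'd': node 2→3
i=4 'd': node 3→4
i=5 'b': node 4→5  emit P0@[1:5]
i=6 'd': node 5→1 (via fail)
i=7 'a': node 1→2
i=8 'd': node 2→3
i=9 'd': node 3→4
i=10 'b': node 4→5  emit P0@[6:10]
i=11 'a': node 5→6 (via fail)
i=12 'c': node 6→0 (via fail)
i=13 'a': node 0→6
i=14 'c': node 6→0 (via fail)
i=15 'a': node 0→6
i=16 'b': node 6→0 (via fail)
i=17 'd': node 0→1
i=18 'b': node 1→0 (via fail)
i=19 'd': node 0→1
i=20 'd': node 1→1 (via fail)
i=21 'a': node 1→2
i=22 'd': node 2→3
i=23 'd': node 3→4
i=24 'b': node 4→5  emit P0@[20:24]
i=25 'd': node 5→1 (via fail)
i=26 'a': node 1→2
i=27 'd': node 2→3
i=28 'd': node 3→4
i=29 'b': node 4→5  emit P0@[25:29]
i=30 'd': node 5→1 (via fail)
i=31 'a': node 1→2
i=32 'd': node 2→3
i=33 'd': node 3→4
i=34 'b': node 4→5  emit P0@[30:34]
i=35 'a': node 5→6 (via fail)
i=36 'a': node 6→7
i=37 'a': node 7→8
i=38 'a': node 8→8 (via fail)
i=39 'c': node 8→9
i=40 'd': node 9→10
i=41 'd': node 10→11  emit P1@[36:41]
i=42 'd': node 11→1 (via fail)
i=43 'a': node 1→2
i=44 'd': node 2→3
i=45 'd': node 3→4
i=46 'b': node 4→5  emit P0@[42:46]
i=47 'd': node 5→1 (via fail)
i=48 'a': node 1→2
i=49 'c': node 2→0 (via fail)
i=50 'b': node 0→0
i=51 'a': node 0→6
i=52 'a': node 6→7
i=53 'a': node 7→8
i=54 'c': node 8→9
i=55 'd': node 9→10
i=56 'd': node 10→11  emit P1@[51:56]
i=57 'c': node 11→0 (via fail)
i=58 'b': node 0→0
i=59 'a': node 0→6
i=60 'a': node 6→7
i=61 'a': node 7→8
i=62 'c': node 8→9
i=63 'd': node 9→10
i=64 'd': node 10→11  emit P1@[59:64]
i=65 'a': node 11→2 (via fail)
i=66 'b': node 2→0 (via fail)
i=67 'a': node 0→6
i=68 'a': node 6→7
i=69 'a': node 7→8
i=70 'c': node 8→9
i=71 'd': node 9→10
i=72 'd': node 10→11  emit P1@[67:72]
i=73 'd': node 11→1 (via fail)
i=74 'a': node 1→2
i=75 'd': node 2→3
i=76 'd': node 3→4
i=77 'b': node 4→5  emit P0@[73:77]
i=78 'd': node 5→1 (via fail)

Result: [[5,0],[10,0],[24,0],[29,0],[34,0],[41,1],[46,0],[56,1],[64,1],[72,1],[77,0]]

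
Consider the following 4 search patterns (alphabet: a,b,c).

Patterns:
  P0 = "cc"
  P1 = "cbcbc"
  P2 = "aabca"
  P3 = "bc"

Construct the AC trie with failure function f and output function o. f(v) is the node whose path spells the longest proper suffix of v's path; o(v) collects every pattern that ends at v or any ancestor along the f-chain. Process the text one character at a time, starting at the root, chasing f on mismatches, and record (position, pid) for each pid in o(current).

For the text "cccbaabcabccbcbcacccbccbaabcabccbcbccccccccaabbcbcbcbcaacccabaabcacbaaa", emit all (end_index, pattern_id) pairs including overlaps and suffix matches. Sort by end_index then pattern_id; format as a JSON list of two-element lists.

Build:
Trie nodes:
  n0 'ε': a→7 b→12 c→1
  n1 'c': b→3 c→2
  n2 'cc': ·  ←P0
  n3 'cb': c→4
  n4 'cbc': b→5
  n5 'cbcb': c→6
  n6 'cbcbc': ·  ←P1
  n7 'a': a→8
  n8 'aa': b→9
  n9 'aab': c→10
  n10 'aabc': a→11
  n11 'aabca': ·  ←P2
  n12 'b': c→13
  n13 'bc': ·  ←P3

BFS fail/out derivation:
  n1('c'): parent n0 fail=0; on 'c' 0 → fail=0;  out ∅∪∅=∅
  n7('a'): parent n0 fail=0; on 'a' 0 → fail=0;  out ∅∪∅=∅
  n12('b'): parent n0 fail=0; on 'b' 0 → fail=0;  out ∅∪∅=∅
  n2('cc'): parent n1 fail=0; on 'c' 0 → fail=1;  out {0}∪∅={0}
  n3('cb'): parent n1 fail=0; on 'b' 0 → fail=12;  out ∅∪∅=∅
  n8('aa'): parent n7 fail=0; on 'a' 0 → fail=7;  out ∅∪∅=∅
  n13('bc'): parent n12 fail=0; on 'c' 0 → fail=1;  out {3}∪∅={3}
  n4('cbc'): parent n3 fail=12; on 'c' 12 → fail=13;  out ∅∪{3}={3}
  n9('aab'): parent n8 fail=7; on 'b' 7→0 → fail=12;  out ∅∪∅=∅
  n5('cbcb'): parent n4 fail=13; on 'b' 13→1 → fail=3;  out ∅∪∅=∅
  n10('aabc'): parent n9 fail=12; on 'c' 12 → fail=13;  out ∅∪{3}={3}
  n6('cbcbc'): parent n5 fail=3; on 'c' 3 → fail=4;  out {1}∪{3}={1,3}
  n11('aabca'): parent n10 fail=13; on 'a' 13→1→0 → fail=7;  out {2}∪∅={2}

Text stream:
i=0 'c': node 0→1
i=1 'c': node 1→2  → match P0@[0:1]
i=2 'c': node 2→2 (fail-walked)  → match P0@[1:2]
i=3 'b': node 2→3 (fail-walked)
i=4 'a': node 3→7 (fail-walked)
i=5 'a': node 7→8
i=6 'b': node 8→9
i=7 'c': node 9→10  → match P3@[6:7]
i=8 'a': node 10→11  → match P2@[4:8]
i=9 'b': node 11→12 (fail-walked)
i=10 'c': node 12→13  → match P3@[9:10]
i=11 'c': node 13→2 (fail-walked)  → match P0@[10:11]
i=12 'b': node 2→3 (fail-walked)
i=13 'c': node 3→4  → match P3@[12:13]
i=14 'b': node 4→5
i=15 'c': node 5→6  → match P1@[11:15],P3@[14:15]
i=16 'a': node 6→7 (fail-walked)
i=17 'c': node 7→1 (fail-walked)
i=18 'c': node 1→2  → match P0@[17:18]
i=19 'c': node 2→2 (fail-walked)  → match P0@[18:19]
i=20 'b': node 2→3 (fail-walked)
i=21 'c': node 3→4  → match P3@[20:21]
i=22 'c': node 4→2 (fail-walked)  → match P0@[21:22]
i=23 'b': node 2→3 (fail-walked)
i=24 'a': node 3→7 (fail-walked)
i=25 'a': node 7→8
i=26 'b': node 8→9
i=27 'c': node 9→10  → match P3@[26:27]
i=28 'a': node 10→11  → match P2@[24:28]
i=29 'b': node 11→12 (fail-walked)
i=30 'c': node 12→13  → match P3@[29:30]
i=31 'c': node 13→2 (fail-walked)  → match P0@[30:31]
i=32 'b': node 2→3 (fail-walked)
i=33 'c': node 3→4  → match P3@[32:33]
i=34 'b': node 4→5
i=35 'c': node 5→6  → match P1@[31:35],P3@[34:35]
i=36 'c': node 6→2 (fail-walked)  → match P0@[35:36]
i=37 'c': node 2→2 (fail-walked)  → match P0@[36:37]
i=38 'c': node 2→2 (fail-walked)  → match P0@[37:38]
i=39 'c': node 2→2 (fail-walked)  → match P0@[38:39]
i=40 'c': node 2→2 (fail-walked)  → match P0@[39:40]
i=41 'c': node 2→2 (fail-walked)  → match P0@[40:41]
i=42 'c': node 2→2 (fail-walked)  → match P0@[41:42]
i=43 'a': node 2→7 (fail-walked)
i=44 'a': node 7→8
i=45 'b': node 8→9
i=46 'b': node 9→12 (fail-walked)
i=47 'c': node 12→13  → match P3@[46:47]
i=48 'b': node 13→3 (fail-walked)
i=49 'c': node 3→4  → match P3@[48:49]
i=50 'b': node 4→5
i=51 'c': node 5→6  → match P1@[47:51],P3@[50:51]
i=52 'b': node 6→5 (fail-walked)
i=53 'c': node 5→6  → match P1@[49:53],P3@[52:53]
i=54 'a': node 6→7 (fail-walked)
i=55 'a': node 7→8
i=56 'c': node 8→1 (fail-walked)
i=57 'c': node 1→2  → match P0@[56:57]
i=58 'c': node 2→2 (fail-walked)  → match P0@[57:58]
i=59 'a': node 2→7 (fail-walked)
i=60 'b': node 7→12 (fail-walked)
i=61 'a': node 12→7 (fail-walked)
i=62 'a': node 7→8
i=63 'b': node 8→9
i=64 'c': node 9→10  → match P3@[63:64]
i=65 'a': node 10→11  → match P2@[61:65]
i=66 'c': node 11→1 (fail-walked)
i=67 'b': node 1→3
i=68 'a': node 3→7 (fail-walked)
i=69 'a': node 7→8
i=70 'a': node 8→8 (fail-walked)

Result: [[1,0],[2,0],[7,3],[8,2],[10,3],[11,0],[13,3],[15,1],[15,3],[18,0],[19,0],[21,3],[22,0],[27,3],[28,2],[30,3],[31,0],[33,3],[35,1],[35,3],[36,0],[37,0],[38,0],[39,0],[40,0],[41,0],[42,0],[47,3],[49,3],[51,1],[51,3],[53,1],[53,3],[57,0],[58,0],[64,3],[65,2]]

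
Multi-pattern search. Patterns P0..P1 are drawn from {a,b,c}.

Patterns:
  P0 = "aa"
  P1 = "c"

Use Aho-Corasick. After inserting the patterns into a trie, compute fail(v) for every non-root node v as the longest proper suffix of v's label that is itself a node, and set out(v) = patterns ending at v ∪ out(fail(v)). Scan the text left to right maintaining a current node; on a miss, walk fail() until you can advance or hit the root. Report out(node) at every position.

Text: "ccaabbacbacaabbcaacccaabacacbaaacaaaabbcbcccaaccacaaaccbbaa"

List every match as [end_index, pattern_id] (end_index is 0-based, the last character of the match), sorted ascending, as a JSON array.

Construct AC machine:
Trie nodes:
  0='ε' goto a→1 c→3
  1='a' goto a→2
  2='aa' goto ·  [P0 ends]
  3='c' goto ·  [P1 ends]

BFS fail/out derivation:
  fail(1) 'a': from fail(0)=0 chase 'a': 0 ⇒ 0;  out=∅∪out(0)=∅
  fail(3) 'c': from fail(0)=0 chase 'c': 0 ⇒ 0;  out={1}∪out(0)={1}
  fail(2) 'aa': from fail(1)=0 chase 'a': 0 ⇒ 1;  out={0}∪out(1)={0}

Run:
i=0 'c': node 0→3  ** P1@[0:0]
i=1 'c': node 3→3 ·f  ** P1@[1:1]
i=2 'a': node 3→1 ·f
i=3 'a': node 1→2  ** P0@[2:3]
i=4 'b': node 2→0 ·f
i=5 'b': node 0→0
i=6 'a': node 0→1
i=7 'c': node 1→3 ·f  ** P1@[7:7]
i=8 'b': node 3→0 ·f
i=9 'a': node 0→1
i=10 'c': node 1→3 ·f  ** P1@[10:10]
i=11 'a': node 3→1 ·f
i=12 'a': node 1→2  ** P0@[11:12]
i=13 'b': node 2→0 ·f
i=14 'b': node 0→0
i=15 'c': node 0→3  ** P1@[15:15]
i=16 'a': node 3→1 ·f
i=17 'a': node 1→2  ** P0@[16:17]
i=18 'c': node 2→3 ·f  ** P1@[18:18]
i=19 'c': node 3→3 ·f  ** P1@[19:19]
i=20 'c': node 3→3 ·f  ** P1@[20:20]
i=21 'a': node 3→1 ·f
i=22 'a': node 1→2  ** P0@[21:22]
i=23 'b': node 2→0 ·f
i=24 'a': node 0→1
i=25 'c': node 1→3 ·f  ** P1@[25:25]
i=26 'a': node 3→1 ·f
i=27 'c': node 1→3 ·f  ** P1@[27:27]
i=28 'b': node 3→0 ·f
i=29 'a': node 0→1
i=30 'a': node 1→2  ** P0@[29:30]
i=31 'a': node 2→2 ·f  ** P0@[30:31]
i=32 'c': node 2→3 ·f  ** P1@[32:32]
i=33 'a': node 3→1 ·f
i=34 'a': node 1→2  ** P0@[33:34]
i=35 'a': node 2→2 ·f  ** P0@[34:35]
i=36 'a': node 2→2 ·f  ** P0@[35:36]
i=37 'b': node 2→0 ·f
i=38 'b': node 0→0
i=39 'c': node 0→3  ** P1@[39:39]
i=40 'b': node 3→0 ·f
i=41 'c': node 0→3  ** P1@[41:41]
i=42 'c': node 3→3 ·f  ** P1@[42:42]
i=43 'c': node 3→3 ·f  ** P1@[43:43]
i=44 'a': node 3→1 ·f
i=45 'a': node 1→2  ** P0@[44:45]
i=46 'c': node 2→3 ·f  ** P1@[46:46]
i=47 'c': node 3→3 ·f  ** P1@[47:47]
i=48 'a': node 3→1 ·f
i=49 'c': node 1→3 ·f  ** P1@[49:49]
i=50 'a': node 3→1 ·f
i=51 'a': node 1→2  ** P0@[50:51]
i=52 'a': node 2→2 ·f  ** P0@[51:52]
i=53 'c': node 2→3 ·f  ** P1@[53:53]
i=54 'c': node 3→3 ·f  ** P1@[54:54]
i=55 'b': node 3→0 ·f
i=56 'b': node 0→0
i=57 'a': node 0→1
i=58 'a': node 1→2  ** P0@[57:58]

Result: [[0,1],[1,1],[3,0],[7,1],[10,1],[12,0],[15,1],[17,0],[18,1],[19,1],[20,1],[22,0],[25,1],[27,1],[30,0],[31,0],[32,1],[34,0],[35,0],[36,0],[39,1],[41,1],[42,1],[43,1],[45,0],[46,1],[47,1],[49,1],[51,0],[52,0],[53,1],[54,1],[58,0]]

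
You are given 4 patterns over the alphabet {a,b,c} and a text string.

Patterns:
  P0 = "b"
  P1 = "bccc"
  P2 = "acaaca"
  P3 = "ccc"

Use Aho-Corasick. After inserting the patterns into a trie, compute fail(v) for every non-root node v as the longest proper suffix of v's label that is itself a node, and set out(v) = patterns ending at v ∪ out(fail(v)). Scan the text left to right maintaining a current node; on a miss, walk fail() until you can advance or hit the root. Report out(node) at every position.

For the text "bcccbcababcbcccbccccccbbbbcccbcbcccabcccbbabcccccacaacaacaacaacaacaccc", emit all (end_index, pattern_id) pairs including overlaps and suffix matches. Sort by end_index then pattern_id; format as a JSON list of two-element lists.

Build automaton:
Trie (insert patterns):
  0='ε' goto a→5 b→1 c→11
  1='b' goto c→2  ←P0
  2='bc' goto c→3
  3='bcc' goto c→4
  4='bccc' goto ·  ←P1
  5='a' goto c→6
  6='ac' goto a→7
  7='aca' goto a→8
  8='acaa' goto c→9
  9='acaac' goto a→10
  10='acaaca' goto ·  ←P2
  11='c' goto c→12
  12='cc' goto c→13
  13='ccc' goto ·  ←P3

BFS fail/out derivation:
  n1('b'): parent n0 fail=0; on 'b' 0 → fail=0;  out {0}∪∅={0}
  n5('a'): parent n0 fail=0; on 'a' 0 → fail=0;  out ∅∪∅=∅
  n11('c'): parent n0 fail=0; on 'c' 0 → fail=0;  out ∅∪∅=∅
  n2('bc'): parent n1 fail=0; on 'c' 0 → fail=11;  out ∅∪∅=∅
  n6('ac'): parent n5 fail=0; on 'c' 0 → fail=11;  out ∅∪∅=∅
  n12('cc'): parent n11 fail=0; on 'c' 0 → fail=11;  out ∅∪∅=∅
  n3('bcc'): parent n2 fail=11; on 'c' 11 → fail=12;  out ∅∪∅=∅
  n7('aca'): parent n6 fail=11; on 'a' 11→0 → fail=5;  out ∅∪∅=∅
  n13('ccc'): parent n12 fail=11; on 'c' 11 → fail=12;  out {3}∪∅={3}
  n4('bccc'): parent n3 fail=12; on 'c' 12 → fail=13;  out {1}∪{3}={1,3}
  n8('acaa'): parent n7 fail=5; on 'a' 5→0 → fail=5;  out ∅∪∅=∅
  n9('acaac'): parent n8 fail=5; on 'c' 5 → fail=6;  out ∅∪∅=∅
  n10('acaaca'): parent n9 fail=6; on 'a' 6 → fail=7;  out {2}∪∅={2}

Text stream:
[0] read 'b'  n0⇒n1  emit P0@[0:0]
[1] read 'c'  n1⇒n2
[2] read 'c'  n2⇒n3
[3] read 'c'  n3⇒n4  emit P1@[0:3],P3@[1:3]
[4] read 'b'  n4⇒n1 (fail-walked)  emit P0@[4:4]
[5] read 'c'  n1⇒n2
[6] read 'a'  n2⇒n5 (fail-walked)
[7] read 'b'  n5⇒n1 (fail-walked)  emit P0@[7:7]
[8] read 'a'  n1⇒n5 (fail-walked)
[9] read 'b'  n5⇒n1 (fail-walked)  emit P0@[9:9]
[10] read 'c'  n1⇒n2
[11] read 'b'  n2⇒n1 (fail-walked)  emit P0@[11:11]
[12] read 'c'  n1⇒n2
[13] read 'c'  n2⇒n3
[14] read 'c'  n3⇒n4  emit P1@[11:14],P3@[12:14]
[15] read 'b'  n4⇒n1 (fail-walked)  emit P0@[15:15]
[16] read 'c'  n1⇒n2
[17] read 'c'  n2⇒n3
[18] read 'c'  n3⇒n4  emit P1@[15:18],P3@[16:18]
[19] read 'c'  n4⇒n13 (fail-walked)  emit P3@[17:19]
[20] read 'c'  n13⇒n13 (fail-walked)  emit P3@[18:20]
[21] read 'c'  n13⇒n13 (fail-walked)  emit P3@[19:21]
[22] read 'b'  n13⇒n1 (fail-walked)  emit P0@[22:22]
[23] read 'b'  n1⇒n1 (fail-walked)  emit P0@[23:23]
[24] read 'b'  n1⇒n1 (fail-walked)  emit P0@[24:24]
[25] read 'b'  n1⇒n1 (fail-walked)  emit P0@[25:25]
[26] read 'c'  n1⇒n2
[27] read 'c'  n2⇒n3
[28] read 'c'  n3⇒n4  emit P1@[25:28],P3@[26:28]
[29] read 'b'  n4⇒n1 (fail-walked)  emit P0@[29:29]
[30] read 'c'  n1⇒n2
[31] read 'b'  n2⇒n1 (fail-walked)  emit P0@[31:31]
[32] read 'c'  n1⇒n2
[33] read 'c'  n2⇒n3
[34] read 'c'  n3⇒n4  emit P1@[31:34],P3@[32:34]
[35] read 'a'  n4⇒n5 (fail-walked)
[36] read 'b'  n5⇒n1 (fail-walked)  emit P0@[36:36]
[37] read 'c'  n1⇒n2
[38] read 'c'  n2⇒n3
[39] read 'c'  n3⇒n4  emit P1@[36:39],P3@[37:39]
[40] read 'b'  n4⇒n1 (fail-walked)  emit P0@[40:40]
[41] read 'b'  n1⇒n1 (fail-walked)  emit P0@[41:41]
[42] read 'a'  n1⇒n5 (fail-walked)
[43] read 'b'  n5⇒n1 (fail-walked)  emit P0@[43:43]
[44] read 'c'  n1⇒n2
[45] read 'c'  n2⇒n3
[46] read 'c'  n3⇒n4  emit P1@[43:46],P3@[44:46]
[47] read 'c'  n4⇒n13 (fail-walked)  emit P3@[45:47]
[48] read 'c'  n13⇒n13 (fail-walked)  emit P3@[46:48]
[49] read 'a'  n13⇒n5 (fail-walked)
[50] read 'c'  n5⇒n6
[51] read 'a'  n6⇒n7
[52] read 'a'  n7⇒n8
[53] read 'c'  n8⇒n9
[54] read 'a'  n9⇒n10  emit P2@[49:54]
[55] read 'a'  n10⇒n8 (fail-walked)
[56] read 'c'  n8⇒n9
[57] read 'a'  n9⇒n10  emit P2@[52:57]
[58] read 'a'  n10⇒n8 (fail-walked)
[59] read 'c'  n8⇒n9
[60] read 'a'  n9⇒n10  emit P2@[55:60]
[61] read 'a'  n10⇒n8 (fail-walked)
[62] read 'c'  n8⇒n9
[63] read 'a'  n9⇒n10  emit P2@[58:63]
[64] read 'a'  n10⇒n8 (fail-walked)
[65] read 'c'  n8⇒n9
[66] read 'a'  n9⇒n10  emit P2@[61:66]
[67] read 'c'  n10⇒n6 (fail-walked)
[68] read 'c'  n6⇒n12 (fail-walked)
[69] read 'c'  n12⇒n13  emit P3@[67:69]

Matches: [[0,0],[3,1],[3,3],[4,0],[7,0],[9,0],[11,0],[14,1],[14,3],[15,0],[18,1],[18,3],[19,3],[20,3],[21,3],[22,0],[23,0],[24,0],[25,0],[28,1],[28,3],[29,0],[31,0],[34,1],[34,3],[36,0],[39,1],[39,3],[40,0],[41,0],[43,0],[46,1],[46,3],[47,3],[48,3],[54,2],[57,2],[60,2],[63,2],[66,2],[69,3]]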